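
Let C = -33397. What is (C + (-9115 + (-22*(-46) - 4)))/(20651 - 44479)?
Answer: 10376/5957 ≈ 1.7418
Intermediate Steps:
(C + (-9115 + (-22*(-46) - 4)))/(20651 - 44479) = (-33397 + (-9115 + (-22*(-46) - 4)))/(20651 - 44479) = (-33397 + (-9115 + (1012 - 4)))/(-23828) = (-33397 + (-9115 + 1008))*(-1/23828) = (-33397 - 8107)*(-1/23828) = -41504*(-1/23828) = 10376/5957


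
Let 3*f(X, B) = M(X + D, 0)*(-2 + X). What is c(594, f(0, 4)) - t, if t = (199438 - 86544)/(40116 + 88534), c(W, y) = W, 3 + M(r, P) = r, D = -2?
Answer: 38152603/64325 ≈ 593.12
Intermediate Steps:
M(r, P) = -3 + r
f(X, B) = (-5 + X)*(-2 + X)/3 (f(X, B) = ((-3 + (X - 2))*(-2 + X))/3 = ((-3 + (-2 + X))*(-2 + X))/3 = ((-5 + X)*(-2 + X))/3 = (-5 + X)*(-2 + X)/3)
t = 56447/64325 (t = 112894/128650 = 112894*(1/128650) = 56447/64325 ≈ 0.87753)
c(594, f(0, 4)) - t = 594 - 1*56447/64325 = 594 - 56447/64325 = 38152603/64325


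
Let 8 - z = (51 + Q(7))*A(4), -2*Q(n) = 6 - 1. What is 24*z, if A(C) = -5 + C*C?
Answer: -12612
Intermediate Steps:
A(C) = -5 + C²
Q(n) = -5/2 (Q(n) = -(6 - 1)/2 = -½*5 = -5/2)
z = -1051/2 (z = 8 - (51 - 5/2)*(-5 + 4²) = 8 - 97*(-5 + 16)/2 = 8 - 97*11/2 = 8 - 1*1067/2 = 8 - 1067/2 = -1051/2 ≈ -525.50)
24*z = 24*(-1051/2) = -12612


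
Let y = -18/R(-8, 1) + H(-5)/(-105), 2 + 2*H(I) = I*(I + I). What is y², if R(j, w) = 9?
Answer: 6084/1225 ≈ 4.9665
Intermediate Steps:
H(I) = -1 + I² (H(I) = -1 + (I*(I + I))/2 = -1 + (I*(2*I))/2 = -1 + (2*I²)/2 = -1 + I²)
y = -78/35 (y = -18/9 + (-1 + (-5)²)/(-105) = -18*⅑ + (-1 + 25)*(-1/105) = -2 + 24*(-1/105) = -2 - 8/35 = -78/35 ≈ -2.2286)
y² = (-78/35)² = 6084/1225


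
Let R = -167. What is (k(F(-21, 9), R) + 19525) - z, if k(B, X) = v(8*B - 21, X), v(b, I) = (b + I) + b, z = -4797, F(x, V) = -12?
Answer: 23921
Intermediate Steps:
v(b, I) = I + 2*b (v(b, I) = (I + b) + b = I + 2*b)
k(B, X) = -42 + X + 16*B (k(B, X) = X + 2*(8*B - 21) = X + 2*(-21 + 8*B) = X + (-42 + 16*B) = -42 + X + 16*B)
(k(F(-21, 9), R) + 19525) - z = ((-42 - 167 + 16*(-12)) + 19525) - 1*(-4797) = ((-42 - 167 - 192) + 19525) + 4797 = (-401 + 19525) + 4797 = 19124 + 4797 = 23921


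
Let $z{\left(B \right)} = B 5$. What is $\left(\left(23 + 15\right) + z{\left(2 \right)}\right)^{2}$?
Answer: $2304$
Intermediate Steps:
$z{\left(B \right)} = 5 B$
$\left(\left(23 + 15\right) + z{\left(2 \right)}\right)^{2} = \left(\left(23 + 15\right) + 5 \cdot 2\right)^{2} = \left(38 + 10\right)^{2} = 48^{2} = 2304$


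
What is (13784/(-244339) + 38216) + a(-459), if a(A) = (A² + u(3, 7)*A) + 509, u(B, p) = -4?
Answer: 61388205254/244339 ≈ 2.5124e+5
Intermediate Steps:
a(A) = 509 + A² - 4*A (a(A) = (A² - 4*A) + 509 = 509 + A² - 4*A)
(13784/(-244339) + 38216) + a(-459) = (13784/(-244339) + 38216) + (509 + (-459)² - 4*(-459)) = (13784*(-1/244339) + 38216) + (509 + 210681 + 1836) = (-13784/244339 + 38216) + 213026 = 9337645440/244339 + 213026 = 61388205254/244339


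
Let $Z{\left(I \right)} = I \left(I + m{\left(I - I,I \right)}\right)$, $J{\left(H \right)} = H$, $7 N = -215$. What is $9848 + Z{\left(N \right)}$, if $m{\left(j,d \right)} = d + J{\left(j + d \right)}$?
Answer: $\frac{621227}{49} \approx 12678.0$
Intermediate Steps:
$N = - \frac{215}{7}$ ($N = \frac{1}{7} \left(-215\right) = - \frac{215}{7} \approx -30.714$)
$m{\left(j,d \right)} = j + 2 d$ ($m{\left(j,d \right)} = d + \left(j + d\right) = d + \left(d + j\right) = j + 2 d$)
$Z{\left(I \right)} = 3 I^{2}$ ($Z{\left(I \right)} = I \left(I + \left(\left(I - I\right) + 2 I\right)\right) = I \left(I + \left(0 + 2 I\right)\right) = I \left(I + 2 I\right) = I 3 I = 3 I^{2}$)
$9848 + Z{\left(N \right)} = 9848 + 3 \left(- \frac{215}{7}\right)^{2} = 9848 + 3 \cdot \frac{46225}{49} = 9848 + \frac{138675}{49} = \frac{621227}{49}$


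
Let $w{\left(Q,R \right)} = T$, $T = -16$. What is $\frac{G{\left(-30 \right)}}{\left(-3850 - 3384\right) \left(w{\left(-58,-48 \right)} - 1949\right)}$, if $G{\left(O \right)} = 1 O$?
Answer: $- \frac{1}{473827} \approx -2.1105 \cdot 10^{-6}$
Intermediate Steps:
$G{\left(O \right)} = O$
$w{\left(Q,R \right)} = -16$
$\frac{G{\left(-30 \right)}}{\left(-3850 - 3384\right) \left(w{\left(-58,-48 \right)} - 1949\right)} = - \frac{30}{\left(-3850 - 3384\right) \left(-16 - 1949\right)} = - \frac{30}{\left(-7234\right) \left(-1965\right)} = - \frac{30}{14214810} = \left(-30\right) \frac{1}{14214810} = - \frac{1}{473827}$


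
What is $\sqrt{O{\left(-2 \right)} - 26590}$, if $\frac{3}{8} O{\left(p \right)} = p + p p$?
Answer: $\frac{i \sqrt{239262}}{3} \approx 163.05 i$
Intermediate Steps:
$O{\left(p \right)} = \frac{8 p}{3} + \frac{8 p^{2}}{3}$ ($O{\left(p \right)} = \frac{8 \left(p + p p\right)}{3} = \frac{8 \left(p + p^{2}\right)}{3} = \frac{8 p}{3} + \frac{8 p^{2}}{3}$)
$\sqrt{O{\left(-2 \right)} - 26590} = \sqrt{\frac{8}{3} \left(-2\right) \left(1 - 2\right) - 26590} = \sqrt{\frac{8}{3} \left(-2\right) \left(-1\right) - 26590} = \sqrt{\frac{16}{3} - 26590} = \sqrt{- \frac{79754}{3}} = \frac{i \sqrt{239262}}{3}$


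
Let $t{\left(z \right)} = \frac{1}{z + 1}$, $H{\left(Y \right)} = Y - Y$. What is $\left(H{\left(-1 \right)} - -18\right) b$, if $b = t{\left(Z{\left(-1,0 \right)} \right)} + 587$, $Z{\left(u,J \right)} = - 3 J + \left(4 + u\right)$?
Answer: $\frac{21141}{2} \approx 10571.0$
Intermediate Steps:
$H{\left(Y \right)} = 0$
$Z{\left(u,J \right)} = 4 + u - 3 J$
$t{\left(z \right)} = \frac{1}{1 + z}$
$b = \frac{2349}{4}$ ($b = \frac{1}{1 - -3} + 587 = \frac{1}{1 + \left(4 - 1 + 0\right)} + 587 = \frac{1}{1 + 3} + 587 = \frac{1}{4} + 587 = \frac{2349}{4} \approx 587.25$)
$\left(H{\left(-1 \right)} - -18\right) b = \left(0 - -18\right) \frac{2349}{4} = \left(0 + 18\right) \frac{2349}{4} = 18 \cdot \frac{2349}{4} = \frac{21141}{2}$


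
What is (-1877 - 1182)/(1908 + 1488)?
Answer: -3059/3396 ≈ -0.90077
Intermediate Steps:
(-1877 - 1182)/(1908 + 1488) = -3059/3396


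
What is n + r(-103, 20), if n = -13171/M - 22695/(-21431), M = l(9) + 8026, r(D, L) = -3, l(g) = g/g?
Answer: -616174847/172026637 ≈ -3.5819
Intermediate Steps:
l(g) = 1
M = 8027 (M = 1 + 8026 = 8027)
n = -100094936/172026637 (n = -13171/8027 - 22695/(-21431) = -13171*1/8027 - 22695*(-1/21431) = -13171/8027 + 22695/21431 = -100094936/172026637 ≈ -0.58186)
n + r(-103, 20) = -100094936/172026637 - 3 = -616174847/172026637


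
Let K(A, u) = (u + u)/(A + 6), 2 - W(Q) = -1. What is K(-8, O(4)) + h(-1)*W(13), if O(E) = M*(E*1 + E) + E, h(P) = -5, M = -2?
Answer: -3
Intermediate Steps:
W(Q) = 3 (W(Q) = 2 - 1*(-1) = 2 + 1 = 3)
O(E) = -3*E (O(E) = -2*(E*1 + E) + E = -2*(E + E) + E = -4*E + E = -3*E)
K(A, u) = 2*u/(6 + A) (K(A, u) = (2*u)/(6 + A) = 2*u/(6 + A))
K(-8, O(4)) + h(-1)*W(13) = 2*(-3*4)/(6 - 8) - 5*3 = 2*(-12)/(-2) - 15 = 2*(-12)*(-½) - 15 = 12 - 15 = -3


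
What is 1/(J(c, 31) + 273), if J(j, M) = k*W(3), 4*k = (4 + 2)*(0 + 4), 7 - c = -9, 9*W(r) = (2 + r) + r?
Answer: 3/835 ≈ 0.0035928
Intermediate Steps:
W(r) = 2/9 + 2*r/9 (W(r) = ((2 + r) + r)/9 = (2 + 2*r)/9 = 2/9 + 2*r/9)
c = 16 (c = 7 - 1*(-9) = 7 + 9 = 16)
k = 6 (k = ((4 + 2)*(0 + 4))/4 = (6*4)/4 = (1/4)*24 = 6)
J(j, M) = 16/3 (J(j, M) = 6*(2/9 + (2/9)*3) = 6*(2/9 + 2/3) = 6*(8/9) = 16/3)
1/(J(c, 31) + 273) = 1/(16/3 + 273) = 1/(835/3) = 3/835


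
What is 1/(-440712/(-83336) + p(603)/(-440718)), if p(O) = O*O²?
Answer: -1530319802/753237800919 ≈ -0.0020317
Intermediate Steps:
p(O) = O³
1/(-440712/(-83336) + p(603)/(-440718)) = 1/(-440712/(-83336) + 603³/(-440718)) = 1/(-440712*(-1/83336) + 219256227*(-1/440718)) = 1/(55089/10417 - 73085409/146906) = 1/(-753237800919/1530319802) = -1530319802/753237800919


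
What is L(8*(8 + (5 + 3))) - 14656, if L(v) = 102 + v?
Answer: -14426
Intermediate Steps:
L(8*(8 + (5 + 3))) - 14656 = (102 + 8*(8 + (5 + 3))) - 14656 = (102 + 8*(8 + 8)) - 14656 = (102 + 8*16) - 14656 = (102 + 128) - 14656 = 230 - 14656 = -14426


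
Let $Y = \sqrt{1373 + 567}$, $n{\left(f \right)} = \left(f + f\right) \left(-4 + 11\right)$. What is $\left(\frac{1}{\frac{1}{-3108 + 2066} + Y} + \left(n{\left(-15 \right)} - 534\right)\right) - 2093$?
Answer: $- \frac{5975806184041}{2106382159} + \frac{2171528 \sqrt{485}}{2106382159} \approx -2837.0$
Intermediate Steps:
$n{\left(f \right)} = 14 f$ ($n{\left(f \right)} = 2 f 7 = 14 f$)
$Y = 2 \sqrt{485}$ ($Y = \sqrt{1940} = 2 \sqrt{485} \approx 44.045$)
$\left(\frac{1}{\frac{1}{-3108 + 2066} + Y} + \left(n{\left(-15 \right)} - 534\right)\right) - 2093 = \left(\frac{1}{\frac{1}{-3108 + 2066} + 2 \sqrt{485}} + \left(14 \left(-15\right) - 534\right)\right) - 2093 = \left(\frac{1}{\frac{1}{-1042} + 2 \sqrt{485}} - 744\right) - 2093 = \left(\frac{1}{- \frac{1}{1042} + 2 \sqrt{485}} - 744\right) - 2093 = \left(-744 + \frac{1}{- \frac{1}{1042} + 2 \sqrt{485}}\right) - 2093 = -2837 + \frac{1}{- \frac{1}{1042} + 2 \sqrt{485}}$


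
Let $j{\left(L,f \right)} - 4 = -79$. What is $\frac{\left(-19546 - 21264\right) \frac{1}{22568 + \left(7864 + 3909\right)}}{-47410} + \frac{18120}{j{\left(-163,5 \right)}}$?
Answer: $- \frac{17879571113}{74004855} \approx -241.6$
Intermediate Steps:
$j{\left(L,f \right)} = -75$ ($j{\left(L,f \right)} = 4 - 79 = -75$)
$\frac{\left(-19546 - 21264\right) \frac{1}{22568 + \left(7864 + 3909\right)}}{-47410} + \frac{18120}{j{\left(-163,5 \right)}} = \frac{\left(-19546 - 21264\right) \frac{1}{22568 + \left(7864 + 3909\right)}}{-47410} + \frac{18120}{-75} = - \frac{40810}{22568 + 11773} \left(- \frac{1}{47410}\right) + 18120 \left(- \frac{1}{75}\right) = - \frac{40810}{34341} \left(- \frac{1}{47410}\right) - \frac{1208}{5} = \left(-40810\right) \frac{1}{34341} \left(- \frac{1}{47410}\right) - \frac{1208}{5} = \left(- \frac{40810}{34341}\right) \left(- \frac{1}{47410}\right) - \frac{1208}{5} = \frac{371}{14800971} - \frac{1208}{5} = - \frac{17879571113}{74004855}$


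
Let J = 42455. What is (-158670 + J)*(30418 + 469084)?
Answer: -58049624930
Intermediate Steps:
(-158670 + J)*(30418 + 469084) = (-158670 + 42455)*(30418 + 469084) = -116215*499502 = -58049624930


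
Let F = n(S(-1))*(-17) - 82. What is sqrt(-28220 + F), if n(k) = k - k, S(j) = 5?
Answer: I*sqrt(28302) ≈ 168.23*I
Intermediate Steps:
n(k) = 0
F = -82 (F = 0*(-17) - 82 = 0 - 82 = -82)
sqrt(-28220 + F) = sqrt(-28220 - 82) = sqrt(-28302) = I*sqrt(28302)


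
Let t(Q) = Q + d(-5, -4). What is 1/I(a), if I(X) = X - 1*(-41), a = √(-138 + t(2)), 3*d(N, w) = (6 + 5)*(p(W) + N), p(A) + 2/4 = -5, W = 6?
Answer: 82/3711 - I*√698/3711 ≈ 0.022096 - 0.0071193*I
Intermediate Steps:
p(A) = -11/2 (p(A) = -½ - 5 = -11/2)
d(N, w) = -121/6 + 11*N/3 (d(N, w) = ((6 + 5)*(-11/2 + N))/3 = (11*(-11/2 + N))/3 = (-121/2 + 11*N)/3 = -121/6 + 11*N/3)
t(Q) = -77/2 + Q (t(Q) = Q + (-121/6 + (11/3)*(-5)) = Q + (-121/6 - 55/3) = Q - 77/2 = -77/2 + Q)
a = I*√698/2 (a = √(-138 + (-77/2 + 2)) = √(-138 - 73/2) = √(-349/2) = I*√698/2 ≈ 13.21*I)
I(X) = 41 + X (I(X) = X + 41 = 41 + X)
1/I(a) = 1/(41 + I*√698/2)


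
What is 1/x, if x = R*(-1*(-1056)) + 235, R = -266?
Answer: -1/280661 ≈ -3.5630e-6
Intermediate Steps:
x = -280661 (x = -(-266)*(-1056) + 235 = -266*1056 + 235 = -280896 + 235 = -280661)
1/x = 1/(-280661) = -1/280661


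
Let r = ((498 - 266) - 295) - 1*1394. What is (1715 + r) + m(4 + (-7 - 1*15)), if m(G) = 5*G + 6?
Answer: 174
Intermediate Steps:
m(G) = 6 + 5*G
r = -1457 (r = (232 - 295) - 1394 = -63 - 1394 = -1457)
(1715 + r) + m(4 + (-7 - 1*15)) = (1715 - 1457) + (6 + 5*(4 + (-7 - 1*15))) = 258 + (6 + 5*(4 + (-7 - 15))) = 258 + (6 + 5*(4 - 22)) = 258 + (6 + 5*(-18)) = 258 + (6 - 90) = 258 - 84 = 174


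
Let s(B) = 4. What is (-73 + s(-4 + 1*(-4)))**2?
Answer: 4761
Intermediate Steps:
(-73 + s(-4 + 1*(-4)))**2 = (-73 + 4)**2 = (-69)**2 = 4761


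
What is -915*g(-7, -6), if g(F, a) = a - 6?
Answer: 10980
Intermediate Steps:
g(F, a) = -6 + a
-915*g(-7, -6) = -915*(-6 - 6) = -915*(-12) = 10980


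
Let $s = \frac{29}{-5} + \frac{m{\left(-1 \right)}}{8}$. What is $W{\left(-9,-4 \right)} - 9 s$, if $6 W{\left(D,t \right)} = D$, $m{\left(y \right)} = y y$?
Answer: $\frac{1983}{40} \approx 49.575$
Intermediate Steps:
$m{\left(y \right)} = y^{2}$
$W{\left(D,t \right)} = \frac{D}{6}$
$s = - \frac{227}{40}$ ($s = \frac{29}{-5} + \frac{\left(-1\right)^{2}}{8} = 29 \left(- \frac{1}{5}\right) + 1 \cdot \frac{1}{8} = - \frac{29}{5} + \frac{1}{8} = - \frac{227}{40} \approx -5.675$)
$W{\left(-9,-4 \right)} - 9 s = \frac{1}{6} \left(-9\right) - - \frac{2043}{40} = - \frac{3}{2} + \frac{2043}{40} = \frac{1983}{40}$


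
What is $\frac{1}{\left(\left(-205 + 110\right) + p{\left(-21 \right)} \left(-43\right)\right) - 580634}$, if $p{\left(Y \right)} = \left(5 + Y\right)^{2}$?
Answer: $- \frac{1}{591737} \approx -1.6899 \cdot 10^{-6}$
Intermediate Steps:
$\frac{1}{\left(\left(-205 + 110\right) + p{\left(-21 \right)} \left(-43\right)\right) - 580634} = \frac{1}{\left(\left(-205 + 110\right) + \left(5 - 21\right)^{2} \left(-43\right)\right) - 580634} = \frac{1}{\left(-95 + \left(-16\right)^{2} \left(-43\right)\right) - 580634} = \frac{1}{\left(-95 + 256 \left(-43\right)\right) - 580634} = \frac{1}{\left(-95 - 11008\right) - 580634} = \frac{1}{-11103 - 580634} = \frac{1}{-591737} = - \frac{1}{591737}$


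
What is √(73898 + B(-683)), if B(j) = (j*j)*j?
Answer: 9*I*√3932569 ≈ 17848.0*I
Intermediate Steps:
B(j) = j³ (B(j) = j²*j = j³)
√(73898 + B(-683)) = √(73898 + (-683)³) = √(73898 - 318611987) = √(-318538089) = 9*I*√3932569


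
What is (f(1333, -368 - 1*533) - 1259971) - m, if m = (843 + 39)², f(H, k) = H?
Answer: -2036562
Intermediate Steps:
m = 777924 (m = 882² = 777924)
(f(1333, -368 - 1*533) - 1259971) - m = (1333 - 1259971) - 1*777924 = -1258638 - 777924 = -2036562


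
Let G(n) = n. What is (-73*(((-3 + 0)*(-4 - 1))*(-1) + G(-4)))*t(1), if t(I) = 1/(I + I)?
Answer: 1387/2 ≈ 693.50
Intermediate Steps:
t(I) = 1/(2*I)
(-73*(((-3 + 0)*(-4 - 1))*(-1) + G(-4)))*t(1) = (-73*(((-3 + 0)*(-4 - 1))*(-1) - 4))*((½)/1) = (-73*(-3*(-5)*(-1) - 4))*((½)*1) = -73*(15*(-1) - 4)*(½) = -73*(-15 - 4)*(½) = -73*(-19)*(½) = 1387*(½) = 1387/2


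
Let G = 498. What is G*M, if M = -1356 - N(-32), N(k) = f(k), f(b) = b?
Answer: -659352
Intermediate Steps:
N(k) = k
M = -1324 (M = -1356 - 1*(-32) = -1356 + 32 = -1324)
G*M = 498*(-1324) = -659352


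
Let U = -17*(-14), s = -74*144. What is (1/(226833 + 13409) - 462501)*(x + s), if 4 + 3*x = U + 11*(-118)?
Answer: 1835128521120356/360363 ≈ 5.0924e+9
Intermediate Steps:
s = -10656
U = 238
x = -1064/3 (x = -4/3 + (238 + 11*(-118))/3 = -4/3 + (238 - 1298)/3 = -4/3 + (⅓)*(-1060) = -4/3 - 1060/3 = -1064/3 ≈ -354.67)
(1/(226833 + 13409) - 462501)*(x + s) = (1/(226833 + 13409) - 462501)*(-1064/3 - 10656) = (1/240242 - 462501)*(-33032/3) = -111112165241/240242*(-33032/3) = 1835128521120356/360363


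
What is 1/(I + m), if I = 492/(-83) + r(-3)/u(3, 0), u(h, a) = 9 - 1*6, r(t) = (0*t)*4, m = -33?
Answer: -83/3231 ≈ -0.025689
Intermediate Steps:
r(t) = 0 (r(t) = 0*4 = 0)
u(h, a) = 3 (u(h, a) = 9 - 6 = 3)
I = -492/83 (I = 492/(-83) + 0/3 = 492*(-1/83) + 0*(⅓) = -492/83 + 0 = -492/83 ≈ -5.9277)
1/(I + m) = 1/(-492/83 - 33) = 1/(-3231/83) = -83/3231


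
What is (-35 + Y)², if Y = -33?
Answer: 4624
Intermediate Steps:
(-35 + Y)² = (-35 - 33)² = (-68)² = 4624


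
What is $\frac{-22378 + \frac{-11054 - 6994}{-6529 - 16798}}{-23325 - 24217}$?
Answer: $\frac{260996779}{554506117} \approx 0.47068$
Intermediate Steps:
$\frac{-22378 + \frac{-11054 - 6994}{-6529 - 16798}}{-23325 - 24217} = \frac{-22378 - \frac{18048}{-23327}}{-47542} = \left(-22378 - - \frac{18048}{23327}\right) \left(- \frac{1}{47542}\right) = \left(-22378 + \frac{18048}{23327}\right) \left(- \frac{1}{47542}\right) = \left(- \frac{521993558}{23327}\right) \left(- \frac{1}{47542}\right) = \frac{260996779}{554506117}$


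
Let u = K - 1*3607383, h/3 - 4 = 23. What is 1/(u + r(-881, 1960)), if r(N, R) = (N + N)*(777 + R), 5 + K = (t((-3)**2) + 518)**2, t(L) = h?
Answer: -1/8071181 ≈ -1.2390e-7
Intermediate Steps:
h = 81 (h = 12 + 3*23 = 12 + 69 = 81)
t(L) = 81
K = 358796 (K = -5 + (81 + 518)**2 = -5 + 599**2 = -5 + 358801 = 358796)
r(N, R) = 2*N*(777 + R) (r(N, R) = (2*N)*(777 + R) = 2*N*(777 + R))
u = -3248587 (u = 358796 - 1*3607383 = 358796 - 3607383 = -3248587)
1/(u + r(-881, 1960)) = 1/(-3248587 + 2*(-881)*(777 + 1960)) = 1/(-3248587 + 2*(-881)*2737) = 1/(-3248587 - 4822594) = 1/(-8071181) = -1/8071181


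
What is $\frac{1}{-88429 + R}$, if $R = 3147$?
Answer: $- \frac{1}{85282} \approx -1.1726 \cdot 10^{-5}$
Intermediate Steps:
$\frac{1}{-88429 + R} = \frac{1}{-88429 + 3147} = \frac{1}{-85282} = - \frac{1}{85282}$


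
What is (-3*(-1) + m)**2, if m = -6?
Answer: 9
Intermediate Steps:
(-3*(-1) + m)**2 = (-3*(-1) - 6)**2 = (3 - 6)**2 = (-3)**2 = 9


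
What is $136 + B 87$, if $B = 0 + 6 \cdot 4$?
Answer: $2224$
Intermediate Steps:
$B = 24$ ($B = 0 + 24 = 24$)
$136 + B 87 = 136 + 24 \cdot 87 = 136 + 2088 = 2224$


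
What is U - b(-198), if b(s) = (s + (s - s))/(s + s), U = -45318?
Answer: -90637/2 ≈ -45319.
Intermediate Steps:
b(s) = 1/2 (b(s) = (s + 0)/((2*s)) = s*(1/(2*s)) = 1/2)
U - b(-198) = -45318 - 1*1/2 = -45318 - 1/2 = -90637/2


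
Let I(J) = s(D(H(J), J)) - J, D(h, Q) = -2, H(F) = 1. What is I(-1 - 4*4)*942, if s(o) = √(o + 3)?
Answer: 16956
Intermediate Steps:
s(o) = √(3 + o)
I(J) = 1 - J (I(J) = √(3 - 2) - J = √1 - J = 1 - J)
I(-1 - 4*4)*942 = (1 - (-1 - 4*4))*942 = (1 - (-1 - 16))*942 = (1 - 1*(-17))*942 = (1 + 17)*942 = 18*942 = 16956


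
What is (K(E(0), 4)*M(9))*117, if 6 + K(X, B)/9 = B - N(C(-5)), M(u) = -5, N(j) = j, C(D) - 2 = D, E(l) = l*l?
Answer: -5265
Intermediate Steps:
E(l) = l²
C(D) = 2 + D
K(X, B) = -27 + 9*B (K(X, B) = -54 + 9*(B - (2 - 5)) = -54 + 9*(B - 1*(-3)) = -54 + 9*(B + 3) = -54 + 9*(3 + B) = -54 + (27 + 9*B) = -27 + 9*B)
(K(E(0), 4)*M(9))*117 = ((-27 + 9*4)*(-5))*117 = ((-27 + 36)*(-5))*117 = (9*(-5))*117 = -45*117 = -5265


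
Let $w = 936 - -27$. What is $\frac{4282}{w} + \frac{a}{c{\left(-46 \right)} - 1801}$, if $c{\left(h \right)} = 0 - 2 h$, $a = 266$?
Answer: $\frac{7061780}{1645767} \approx 4.2909$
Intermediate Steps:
$c{\left(h \right)} = - 2 h$
$w = 963$ ($w = 936 + 27 = 963$)
$\frac{4282}{w} + \frac{a}{c{\left(-46 \right)} - 1801} = \frac{4282}{963} + \frac{266}{\left(-2\right) \left(-46\right) - 1801} = 4282 \cdot \frac{1}{963} + \frac{266}{92 - 1801} = \frac{4282}{963} + \frac{266}{-1709} = \frac{4282}{963} + 266 \left(- \frac{1}{1709}\right) = \frac{4282}{963} - \frac{266}{1709} = \frac{7061780}{1645767}$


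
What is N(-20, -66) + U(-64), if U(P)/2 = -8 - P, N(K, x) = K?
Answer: 92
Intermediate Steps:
U(P) = -16 - 2*P (U(P) = 2*(-8 - P) = -16 - 2*P)
N(-20, -66) + U(-64) = -20 + (-16 - 2*(-64)) = -20 + (-16 + 128) = -20 + 112 = 92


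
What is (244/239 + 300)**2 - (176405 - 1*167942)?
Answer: 4692524113/57121 ≈ 82151.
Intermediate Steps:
(244/239 + 300)**2 - (176405 - 1*167942) = (244*(1/239) + 300)**2 - (176405 - 167942) = (244/239 + 300)**2 - 1*8463 = (71944/239)**2 - 8463 = 5175939136/57121 - 8463 = 4692524113/57121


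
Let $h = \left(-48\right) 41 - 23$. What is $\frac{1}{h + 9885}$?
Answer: $\frac{1}{7894} \approx 0.00012668$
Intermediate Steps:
$h = -1991$ ($h = -1968 - 23 = -1991$)
$\frac{1}{h + 9885} = \frac{1}{-1991 + 9885} = \frac{1}{7894}$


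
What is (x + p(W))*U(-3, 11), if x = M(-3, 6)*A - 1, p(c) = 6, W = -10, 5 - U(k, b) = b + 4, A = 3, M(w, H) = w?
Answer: 40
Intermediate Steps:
U(k, b) = 1 - b (U(k, b) = 5 - (b + 4) = 5 - (4 + b) = 5 + (-4 - b) = 1 - b)
x = -10 (x = -3*3 - 1 = -9 - 1 = -10)
(x + p(W))*U(-3, 11) = (-10 + 6)*(1 - 1*11) = -4*(1 - 11) = -4*(-10) = 40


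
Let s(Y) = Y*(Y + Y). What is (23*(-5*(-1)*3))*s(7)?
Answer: 33810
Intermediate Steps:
s(Y) = 2*Y**2 (s(Y) = Y*(2*Y) = 2*Y**2)
(23*(-5*(-1)*3))*s(7) = (23*(-5*(-1)*3))*(2*7**2) = (23*(5*3))*(2*49) = (23*15)*98 = 345*98 = 33810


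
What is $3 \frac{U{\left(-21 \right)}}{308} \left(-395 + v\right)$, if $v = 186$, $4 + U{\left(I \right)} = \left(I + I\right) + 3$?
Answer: $\frac{2451}{28} \approx 87.536$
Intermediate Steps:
$U{\left(I \right)} = -1 + 2 I$ ($U{\left(I \right)} = -4 + \left(\left(I + I\right) + 3\right) = -4 + \left(2 I + 3\right) = -4 + \left(3 + 2 I\right) = -1 + 2 I$)
$3 \frac{U{\left(-21 \right)}}{308} \left(-395 + v\right) = 3 \frac{-1 + 2 \left(-21\right)}{308} \left(-395 + 186\right) = 3 \left(-1 - 42\right) \frac{1}{308} \left(-209\right) = 3 \left(-43\right) \frac{1}{308} \left(-209\right) = 3 \left(\left(- \frac{43}{308}\right) \left(-209\right)\right) = 3 \cdot \frac{817}{28} = \frac{2451}{28}$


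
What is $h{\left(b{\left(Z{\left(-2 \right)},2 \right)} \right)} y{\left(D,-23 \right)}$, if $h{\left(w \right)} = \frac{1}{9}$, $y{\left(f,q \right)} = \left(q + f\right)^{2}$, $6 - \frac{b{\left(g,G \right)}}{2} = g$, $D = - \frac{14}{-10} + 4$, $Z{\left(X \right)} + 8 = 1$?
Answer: $\frac{7744}{225} \approx 34.418$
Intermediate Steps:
$Z{\left(X \right)} = -7$ ($Z{\left(X \right)} = -8 + 1 = -7$)
$D = \frac{27}{5}$ ($D = \left(-14\right) \left(- \frac{1}{10}\right) + 4 = \frac{7}{5} + 4 = \frac{27}{5} \approx 5.4$)
$b{\left(g,G \right)} = 12 - 2 g$
$y{\left(f,q \right)} = \left(f + q\right)^{2}$
$h{\left(w \right)} = \frac{1}{9}$
$h{\left(b{\left(Z{\left(-2 \right)},2 \right)} \right)} y{\left(D,-23 \right)} = \frac{\left(\frac{27}{5} - 23\right)^{2}}{9} = \frac{\left(- \frac{88}{5}\right)^{2}}{9} = \frac{1}{9} \cdot \frac{7744}{25} = \frac{7744}{225}$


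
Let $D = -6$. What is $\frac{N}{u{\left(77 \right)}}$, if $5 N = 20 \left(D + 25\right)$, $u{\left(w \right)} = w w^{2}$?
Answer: $\frac{76}{456533} \approx 0.00016647$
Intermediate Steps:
$u{\left(w \right)} = w^{3}$
$N = 76$ ($N = \frac{20 \left(-6 + 25\right)}{5} = \frac{20 \cdot 19}{5} = \frac{1}{5} \cdot 380 = 76$)
$\frac{N}{u{\left(77 \right)}} = \frac{76}{77^{3}} = \frac{76}{456533}$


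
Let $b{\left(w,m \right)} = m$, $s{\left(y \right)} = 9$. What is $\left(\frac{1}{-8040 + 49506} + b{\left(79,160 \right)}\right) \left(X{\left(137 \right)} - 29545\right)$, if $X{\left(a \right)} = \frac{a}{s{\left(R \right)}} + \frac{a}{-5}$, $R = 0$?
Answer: $- \frac{8824450452953}{1865970} \approx -4.7292 \cdot 10^{6}$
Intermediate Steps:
$X{\left(a \right)} = - \frac{4 a}{45}$ ($X{\left(a \right)} = \frac{a}{9} + \frac{a}{-5} = a \frac{1}{9} + a \left(- \frac{1}{5}\right) = \frac{a}{9} - \frac{a}{5} = - \frac{4 a}{45}$)
$\left(\frac{1}{-8040 + 49506} + b{\left(79,160 \right)}\right) \left(X{\left(137 \right)} - 29545\right) = \left(\frac{1}{-8040 + 49506} + 160\right) \left(\left(- \frac{4}{45}\right) 137 - 29545\right) = \left(\frac{1}{41466} + 160\right) \left(- \frac{548}{45} - 29545\right) = \left(\frac{1}{41466} + 160\right) \left(- \frac{1330073}{45}\right) = \frac{6634561}{41466} \left(- \frac{1330073}{45}\right) = - \frac{8824450452953}{1865970}$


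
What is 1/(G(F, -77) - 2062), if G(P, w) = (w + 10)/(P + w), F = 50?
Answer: -27/55607 ≈ -0.00048555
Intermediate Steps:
G(P, w) = (10 + w)/(P + w)
1/(G(F, -77) - 2062) = 1/((10 - 77)/(50 - 77) - 2062) = 1/(-67/(-27) - 2062) = 1/(-1/27*(-67) - 2062) = 1/(67/27 - 2062) = 1/(-55607/27) = -27/55607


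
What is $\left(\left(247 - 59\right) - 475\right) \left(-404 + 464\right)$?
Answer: $-17220$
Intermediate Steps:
$\left(\left(247 - 59\right) - 475\right) \left(-404 + 464\right) = \left(\left(247 - 59\right) - 475\right) 60 = \left(188 - 475\right) 60 = \left(-287\right) 60 = -17220$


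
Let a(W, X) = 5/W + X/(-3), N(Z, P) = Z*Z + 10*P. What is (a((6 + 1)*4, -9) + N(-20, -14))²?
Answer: 54302161/784 ≈ 69263.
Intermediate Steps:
N(Z, P) = Z² + 10*P
a(W, X) = 5/W - X/3 (a(W, X) = 5/W + X*(-⅓) = 5/W - X/3)
(a((6 + 1)*4, -9) + N(-20, -14))² = ((5/(((6 + 1)*4)) - ⅓*(-9)) + ((-20)² + 10*(-14)))² = ((5/((7*4)) + 3) + (400 - 140))² = ((5/28 + 3) + 260)² = (89/28 + 260)² = (7369/28)² = 54302161/784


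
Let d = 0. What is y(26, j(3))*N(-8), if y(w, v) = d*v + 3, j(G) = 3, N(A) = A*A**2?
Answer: -1536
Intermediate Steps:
N(A) = A**3
y(w, v) = 3 (y(w, v) = 0*v + 3 = 0 + 3 = 3)
y(26, j(3))*N(-8) = 3*(-8)**3 = 3*(-512) = -1536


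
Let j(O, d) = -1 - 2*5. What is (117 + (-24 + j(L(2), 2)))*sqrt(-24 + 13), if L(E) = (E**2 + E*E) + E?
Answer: 82*I*sqrt(11) ≈ 271.96*I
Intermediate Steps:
L(E) = E + 2*E**2 (L(E) = (E**2 + E**2) + E = 2*E**2 + E = E + 2*E**2)
j(O, d) = -11 (j(O, d) = -1 - 10 = -11)
(117 + (-24 + j(L(2), 2)))*sqrt(-24 + 13) = (117 + (-24 - 11))*sqrt(-24 + 13) = (117 - 35)*sqrt(-11) = 82*(I*sqrt(11)) = 82*I*sqrt(11)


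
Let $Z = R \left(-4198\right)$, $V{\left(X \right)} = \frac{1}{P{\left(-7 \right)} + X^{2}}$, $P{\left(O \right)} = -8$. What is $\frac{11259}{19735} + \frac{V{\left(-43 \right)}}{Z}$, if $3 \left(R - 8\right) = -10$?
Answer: $\frac{1218215319063}{2135312238220} \approx 0.57051$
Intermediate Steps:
$R = \frac{14}{3}$ ($R = 8 + \frac{1}{3} \left(-10\right) = 8 - \frac{10}{3} = \frac{14}{3} \approx 4.6667$)
$V{\left(X \right)} = \frac{1}{-8 + X^{2}}$
$Z = - \frac{58772}{3}$ ($Z = \frac{14}{3} \left(-4198\right) = - \frac{58772}{3} \approx -19591.0$)
$\frac{11259}{19735} + \frac{V{\left(-43 \right)}}{Z} = \frac{11259}{19735} + \frac{1}{\left(-8 + \left(-43\right)^{2}\right) \left(- \frac{58772}{3}\right)} = 11259 \cdot \frac{1}{19735} + \frac{1}{-8 + 1849} \left(- \frac{3}{58772}\right) = \frac{11259}{19735} + \frac{1}{1841} \left(- \frac{3}{58772}\right) = \frac{11259}{19735} - \frac{3}{108199252} = \frac{1218215319063}{2135312238220}$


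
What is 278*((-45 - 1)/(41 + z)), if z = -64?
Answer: 556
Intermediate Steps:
278*((-45 - 1)/(41 + z)) = 278*((-45 - 1)/(41 - 64)) = 278*(-46/(-23)) = 278*(-46*(-1/23)) = 278*2 = 556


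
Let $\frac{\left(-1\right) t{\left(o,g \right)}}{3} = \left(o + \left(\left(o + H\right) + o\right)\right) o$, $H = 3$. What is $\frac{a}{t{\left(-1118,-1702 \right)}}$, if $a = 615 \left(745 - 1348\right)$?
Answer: $\frac{41205}{1248806} \approx 0.032996$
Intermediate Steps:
$t{\left(o,g \right)} = - 3 o \left(3 + 3 o\right)$ ($t{\left(o,g \right)} = - 3 \left(o + \left(\left(o + 3\right) + o\right)\right) o = - 3 \left(o + \left(\left(3 + o\right) + o\right)\right) o = - 3 \left(o + \left(3 + 2 o\right)\right) o = - 3 \left(3 + 3 o\right) o = - 3 o \left(3 + 3 o\right)$)
$a = -370845$ ($a = 615 \left(-603\right) = -370845$)
$\frac{a}{t{\left(-1118,-1702 \right)}} = - \frac{370845}{\left(-9\right) \left(-1118\right) \left(1 - 1118\right)} = - \frac{370845}{\left(-9\right) \left(-1118\right) \left(-1117\right)} = - \frac{370845}{-11239254} = \left(-370845\right) \left(- \frac{1}{11239254}\right) = \frac{41205}{1248806}$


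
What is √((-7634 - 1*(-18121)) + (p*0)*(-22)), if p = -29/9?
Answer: √10487 ≈ 102.41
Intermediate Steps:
p = -29/9 (p = -29*⅑ = -29/9 ≈ -3.2222)
√((-7634 - 1*(-18121)) + (p*0)*(-22)) = √((-7634 - 1*(-18121)) - 29/9*0*(-22)) = √((-7634 + 18121) + 0*(-22)) = √(10487 + 0) = √10487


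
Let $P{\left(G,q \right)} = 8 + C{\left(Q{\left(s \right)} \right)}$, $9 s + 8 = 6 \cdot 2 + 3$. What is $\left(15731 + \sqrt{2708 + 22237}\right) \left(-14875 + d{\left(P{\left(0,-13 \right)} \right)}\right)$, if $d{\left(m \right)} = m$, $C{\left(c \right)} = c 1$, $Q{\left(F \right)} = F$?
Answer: $- \frac{2104744876}{9} - \frac{133796 \sqrt{24945}}{9} \approx -2.3621 \cdot 10^{8}$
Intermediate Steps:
$s = \frac{7}{9}$ ($s = - \frac{8}{9} + \frac{6 \cdot 2 + 3}{9} = - \frac{8}{9} + \frac{12 + 3}{9} = - \frac{8}{9} + \frac{1}{9} \cdot 15 = - \frac{8}{9} + \frac{5}{3} = \frac{7}{9} \approx 0.77778$)
$C{\left(c \right)} = c$
$P{\left(G,q \right)} = \frac{79}{9}$ ($P{\left(G,q \right)} = 8 + \frac{7}{9} = \frac{79}{9}$)
$\left(15731 + \sqrt{2708 + 22237}\right) \left(-14875 + d{\left(P{\left(0,-13 \right)} \right)}\right) = \left(15731 + \sqrt{2708 + 22237}\right) \left(-14875 + \frac{79}{9}\right) = \left(15731 + \sqrt{24945}\right) \left(- \frac{133796}{9}\right) = - \frac{2104744876}{9} - \frac{133796 \sqrt{24945}}{9}$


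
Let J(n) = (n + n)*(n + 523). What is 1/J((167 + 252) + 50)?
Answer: 1/930496 ≈ 1.0747e-6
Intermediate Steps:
J(n) = 2*n*(523 + n) (J(n) = (2*n)*(523 + n) = 2*n*(523 + n))
1/J((167 + 252) + 50) = 1/(2*((167 + 252) + 50)*(523 + ((167 + 252) + 50))) = 1/(2*(419 + 50)*(523 + (419 + 50))) = 1/(2*469*(523 + 469)) = 1/(2*469*992) = 1/930496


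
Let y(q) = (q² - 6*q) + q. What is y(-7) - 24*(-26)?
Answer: 708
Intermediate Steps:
y(q) = q² - 5*q
y(-7) - 24*(-26) = -7*(-5 - 7) - 24*(-26) = -7*(-12) + 624 = 84 + 624 = 708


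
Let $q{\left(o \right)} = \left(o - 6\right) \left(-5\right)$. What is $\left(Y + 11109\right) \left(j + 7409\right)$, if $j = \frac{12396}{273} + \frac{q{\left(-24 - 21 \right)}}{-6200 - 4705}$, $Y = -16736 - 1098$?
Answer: $- \frac{3316498511750}{66157} \approx -5.0131 \cdot 10^{7}$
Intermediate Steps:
$Y = -17834$
$q{\left(o \right)} = 30 - 5 o$ ($q{\left(o \right)} = \left(-6 + o\right) \left(-5\right) = 30 - 5 o$)
$j = \frac{3002417}{66157}$ ($j = \frac{12396}{273} + \frac{30 - 5 \left(-24 - 21\right)}{-6200 - 4705} = 12396 \cdot \frac{1}{273} + \frac{30 - 5 \left(-24 - 21\right)}{-10905} = \frac{4132}{91} + \left(30 - -225\right) \left(- \frac{1}{10905}\right) = \frac{4132}{91} + \left(30 + 225\right) \left(- \frac{1}{10905}\right) = \frac{4132}{91} + 255 \left(- \frac{1}{10905}\right) = \frac{4132}{91} - \frac{17}{727} = \frac{3002417}{66157} \approx 45.383$)
$\left(Y + 11109\right) \left(j + 7409\right) = \left(-17834 + 11109\right) \left(\frac{3002417}{66157} + 7409\right) = \left(-6725\right) \frac{493159630}{66157} = - \frac{3316498511750}{66157}$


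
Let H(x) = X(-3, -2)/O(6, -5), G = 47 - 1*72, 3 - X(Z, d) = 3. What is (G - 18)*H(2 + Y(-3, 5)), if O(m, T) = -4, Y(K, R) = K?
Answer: 0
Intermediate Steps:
X(Z, d) = 0 (X(Z, d) = 3 - 1*3 = 3 - 3 = 0)
G = -25 (G = 47 - 72 = -25)
H(x) = 0 (H(x) = 0/(-4) = 0*(-1/4) = 0)
(G - 18)*H(2 + Y(-3, 5)) = (-25 - 18)*0 = -43*0 = 0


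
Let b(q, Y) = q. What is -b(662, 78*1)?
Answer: -662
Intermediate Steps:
-b(662, 78*1) = -1*662 = -662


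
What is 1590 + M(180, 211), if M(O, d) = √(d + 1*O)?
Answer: 1590 + √391 ≈ 1609.8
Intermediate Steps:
M(O, d) = √(O + d) (M(O, d) = √(d + O) = √(O + d))
1590 + M(180, 211) = 1590 + √(180 + 211) = 1590 + √391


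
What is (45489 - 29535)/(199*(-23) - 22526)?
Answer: -15954/27103 ≈ -0.58864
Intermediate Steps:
(45489 - 29535)/(199*(-23) - 22526) = 15954/(-4577 - 22526) = 15954/(-27103) = 15954*(-1/27103) = -15954/27103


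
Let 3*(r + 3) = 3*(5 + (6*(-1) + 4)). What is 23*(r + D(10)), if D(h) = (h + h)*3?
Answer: 1380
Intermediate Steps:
D(h) = 6*h (D(h) = (2*h)*3 = 6*h)
r = 0 (r = -3 + (3*(5 + (6*(-1) + 4)))/3 = -3 + (3*(5 + (-6 + 4)))/3 = -3 + (3*(5 - 2))/3 = -3 + (3*3)/3 = -3 + (⅓)*9 = -3 + 3 = 0)
23*(r + D(10)) = 23*(0 + 6*10) = 23*(0 + 60) = 23*60 = 1380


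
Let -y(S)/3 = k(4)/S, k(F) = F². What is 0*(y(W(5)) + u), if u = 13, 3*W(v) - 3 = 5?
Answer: 0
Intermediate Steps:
W(v) = 8/3 (W(v) = 1 + (⅓)*5 = 1 + 5/3 = 8/3)
y(S) = -48/S (y(S) = -3*4²/S = -48/S)
0*(y(W(5)) + u) = 0*(-48/8/3 + 13) = 0*(-48*3/8 + 13) = 0*(-18 + 13) = 0*(-5) = 0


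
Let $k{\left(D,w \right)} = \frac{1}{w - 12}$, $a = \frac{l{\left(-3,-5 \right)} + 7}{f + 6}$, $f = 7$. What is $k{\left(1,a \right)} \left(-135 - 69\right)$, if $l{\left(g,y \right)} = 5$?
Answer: $\frac{221}{12} \approx 18.417$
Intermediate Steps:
$a = \frac{12}{13}$ ($a = \frac{5 + 7}{7 + 6} = \frac{12}{13} \approx 0.92308$)
$k{\left(D,w \right)} = \frac{1}{-12 + w}$
$k{\left(1,a \right)} \left(-135 - 69\right) = \frac{-135 - 69}{-12 + \frac{12}{13}} = \frac{1}{- \frac{144}{13}} \left(-204\right) = \left(- \frac{13}{144}\right) \left(-204\right) = \frac{221}{12}$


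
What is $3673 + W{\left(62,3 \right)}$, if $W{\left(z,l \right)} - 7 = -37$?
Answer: $3643$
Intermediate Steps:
$W{\left(z,l \right)} = -30$ ($W{\left(z,l \right)} = 7 - 37 = -30$)
$3673 + W{\left(62,3 \right)} = 3673 - 30 = 3643$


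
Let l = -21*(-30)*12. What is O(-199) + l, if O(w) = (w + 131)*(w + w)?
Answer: 34624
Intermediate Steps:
l = 7560 (l = 630*12 = 7560)
O(w) = 2*w*(131 + w) (O(w) = (131 + w)*(2*w) = 2*w*(131 + w))
O(-199) + l = 2*(-199)*(131 - 199) + 7560 = 2*(-199)*(-68) + 7560 = 27064 + 7560 = 34624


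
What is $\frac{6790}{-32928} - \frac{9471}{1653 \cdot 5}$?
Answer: $- \frac{8761439}{6479760} \approx -1.3521$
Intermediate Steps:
$\frac{6790}{-32928} - \frac{9471}{1653 \cdot 5} = 6790 \left(- \frac{1}{32928}\right) - \frac{9471}{8265} = - \frac{485}{2352} - \frac{3157}{2755} = - \frac{8761439}{6479760}$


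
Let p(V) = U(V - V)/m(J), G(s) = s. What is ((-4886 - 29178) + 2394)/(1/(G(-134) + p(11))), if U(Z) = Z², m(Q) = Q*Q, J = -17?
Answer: 4243780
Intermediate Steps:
m(Q) = Q²
p(V) = 0 (p(V) = (V - V)²/((-17)²) = 0²/289 = 0*(1/289) = 0)
((-4886 - 29178) + 2394)/(1/(G(-134) + p(11))) = ((-4886 - 29178) + 2394)/(1/(-134 + 0)) = (-34064 + 2394)/(1/(-134)) = -31670/(-1/134) = -31670*(-134) = 4243780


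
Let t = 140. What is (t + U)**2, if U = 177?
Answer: 100489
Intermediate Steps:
(t + U)**2 = (140 + 177)**2 = 317**2 = 100489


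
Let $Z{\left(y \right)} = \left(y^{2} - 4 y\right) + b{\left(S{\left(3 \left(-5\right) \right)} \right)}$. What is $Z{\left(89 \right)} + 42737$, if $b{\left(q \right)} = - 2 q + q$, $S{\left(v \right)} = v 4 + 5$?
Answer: $50357$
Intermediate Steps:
$S{\left(v \right)} = 5 + 4 v$ ($S{\left(v \right)} = 4 v + 5 = 5 + 4 v$)
$b{\left(q \right)} = - q$
$Z{\left(y \right)} = 55 + y^{2} - 4 y$ ($Z{\left(y \right)} = \left(y^{2} - 4 y\right) - \left(5 + 4 \cdot 3 \left(-5\right)\right) = \left(y^{2} - 4 y\right) - \left(5 + 4 \left(-15\right)\right) = \left(y^{2} - 4 y\right) - \left(5 - 60\right) = \left(y^{2} - 4 y\right) - -55 = \left(y^{2} - 4 y\right) + 55 = 55 + y^{2} - 4 y$)
$Z{\left(89 \right)} + 42737 = \left(55 + 89^{2} - 356\right) + 42737 = \left(55 + 7921 - 356\right) + 42737 = 7620 + 42737 = 50357$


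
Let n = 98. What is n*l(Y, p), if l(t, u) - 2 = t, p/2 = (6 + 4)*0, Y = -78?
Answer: -7448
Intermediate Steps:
p = 0 (p = 2*((6 + 4)*0) = 2*(10*0) = 2*0 = 0)
l(t, u) = 2 + t
n*l(Y, p) = 98*(2 - 78) = 98*(-76) = -7448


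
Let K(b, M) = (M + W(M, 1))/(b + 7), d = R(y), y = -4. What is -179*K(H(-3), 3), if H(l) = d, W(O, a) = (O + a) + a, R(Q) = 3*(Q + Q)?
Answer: 1432/17 ≈ 84.235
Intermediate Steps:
R(Q) = 6*Q (R(Q) = 3*(2*Q) = 6*Q)
W(O, a) = O + 2*a
d = -24 (d = 6*(-4) = -24)
H(l) = -24
K(b, M) = (2 + 2*M)/(7 + b) (K(b, M) = (M + (M + 2*1))/(b + 7) = (M + (M + 2))/(7 + b) = (M + (2 + M))/(7 + b) = (2 + 2*M)/(7 + b))
-179*K(H(-3), 3) = -358*(1 + 3)/(7 - 24) = -358*4/(-17) = -358*(-1)*4/17 = -179*(-8/17) = 1432/17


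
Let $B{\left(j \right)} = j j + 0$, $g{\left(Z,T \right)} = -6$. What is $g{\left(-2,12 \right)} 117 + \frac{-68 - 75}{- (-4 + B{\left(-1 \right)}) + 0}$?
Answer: $- \frac{2249}{3} \approx -749.67$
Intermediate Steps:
$B{\left(j \right)} = j^{2}$ ($B{\left(j \right)} = j^{2} + 0 = j^{2}$)
$g{\left(-2,12 \right)} 117 + \frac{-68 - 75}{- (-4 + B{\left(-1 \right)}) + 0} = \left(-6\right) 117 + \frac{-68 - 75}{- (-4 + \left(-1\right)^{2}) + 0} = -702 - \frac{143}{- (-4 + 1) + 0} = -702 - \frac{143}{\left(-1\right) \left(-3\right) + 0} = -702 - \frac{143}{3 + 0} = -702 - \frac{143}{3} = - \frac{2249}{3}$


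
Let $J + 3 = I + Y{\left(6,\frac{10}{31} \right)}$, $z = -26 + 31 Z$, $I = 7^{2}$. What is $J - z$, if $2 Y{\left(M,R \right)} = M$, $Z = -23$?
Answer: $788$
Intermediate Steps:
$Y{\left(M,R \right)} = \frac{M}{2}$
$I = 49$
$z = -739$ ($z = -26 + 31 \left(-23\right) = -26 - 713 = -739$)
$J = 49$ ($J = -3 + \left(49 + \frac{1}{2} \cdot 6\right) = -3 + \left(49 + 3\right) = -3 + 52 = 49$)
$J - z = 49 - -739 = 49 + 739 = 788$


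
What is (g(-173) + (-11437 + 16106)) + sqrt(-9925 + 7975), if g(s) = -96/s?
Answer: 807833/173 + 5*I*sqrt(78) ≈ 4669.6 + 44.159*I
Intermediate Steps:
(g(-173) + (-11437 + 16106)) + sqrt(-9925 + 7975) = (-96/(-173) + (-11437 + 16106)) + sqrt(-9925 + 7975) = (-96*(-1/173) + 4669) + sqrt(-1950) = (96/173 + 4669) + 5*I*sqrt(78) = 807833/173 + 5*I*sqrt(78)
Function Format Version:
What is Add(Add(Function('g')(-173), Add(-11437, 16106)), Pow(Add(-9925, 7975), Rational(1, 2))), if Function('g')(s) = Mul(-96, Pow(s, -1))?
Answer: Add(Rational(807833, 173), Mul(5, I, Pow(78, Rational(1, 2)))) ≈ Add(4669.6, Mul(44.159, I))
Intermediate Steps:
Add(Add(Function('g')(-173), Add(-11437, 16106)), Pow(Add(-9925, 7975), Rational(1, 2))) = Add(Add(Mul(-96, Pow(-173, -1)), Add(-11437, 16106)), Pow(Add(-9925, 7975), Rational(1, 2))) = Add(Add(Mul(-96, Rational(-1, 173)), 4669), Pow(-1950, Rational(1, 2))) = Add(Add(Rational(96, 173), 4669), Mul(5, I, Pow(78, Rational(1, 2)))) = Add(Rational(807833, 173), Mul(5, I, Pow(78, Rational(1, 2))))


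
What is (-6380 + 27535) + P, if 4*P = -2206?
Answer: 41207/2 ≈ 20604.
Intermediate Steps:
P = -1103/2 (P = (¼)*(-2206) = -1103/2 ≈ -551.50)
(-6380 + 27535) + P = (-6380 + 27535) - 1103/2 = 21155 - 1103/2 = 41207/2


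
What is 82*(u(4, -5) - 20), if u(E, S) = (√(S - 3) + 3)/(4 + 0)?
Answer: -3157/2 + 41*I*√2 ≈ -1578.5 + 57.983*I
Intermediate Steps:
u(E, S) = ¾ + √(-3 + S)/4 (u(E, S) = (√(-3 + S) + 3)/4 = (3 + √(-3 + S))*(¼) = ¾ + √(-3 + S)/4)
82*(u(4, -5) - 20) = 82*((¾ + √(-3 - 5)/4) - 20) = 82*((¾ + √(-8)/4) - 20) = 82*((¾ + (2*I*√2)/4) - 20) = 82*((¾ + I*√2/2) - 20) = 82*(-77/4 + I*√2/2) = -3157/2 + 41*I*√2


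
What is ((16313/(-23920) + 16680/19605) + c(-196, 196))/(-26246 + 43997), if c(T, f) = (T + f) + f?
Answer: 2044304063/184985774480 ≈ 0.011051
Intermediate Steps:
c(T, f) = T + 2*f
((16313/(-23920) + 16680/19605) + c(-196, 196))/(-26246 + 43997) = ((16313/(-23920) + 16680/19605) + (-196 + 2*196))/(-26246 + 43997) = ((16313*(-1/23920) + 16680*(1/19605)) + (-196 + 392))/17751 = ((-16313/23920 + 1112/1307) + 196)*(1/17751) = (5277949/31263440 + 196)*(1/17751) = (6132912189/31263440)*(1/17751) = 2044304063/184985774480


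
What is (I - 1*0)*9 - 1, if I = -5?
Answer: -46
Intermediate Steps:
(I - 1*0)*9 - 1 = (-5 - 1*0)*9 - 1 = (-5 + 0)*9 - 1 = -5*9 - 1 = -45 - 1 = -46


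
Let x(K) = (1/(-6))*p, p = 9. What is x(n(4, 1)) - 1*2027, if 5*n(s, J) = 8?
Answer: -4057/2 ≈ -2028.5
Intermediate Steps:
n(s, J) = 8/5 (n(s, J) = (1/5)*8 = 8/5)
x(K) = -3/2 (x(K) = (1/(-6))*9 = (1*(-1/6))*9 = -1/6*9 = -3/2)
x(n(4, 1)) - 1*2027 = -3/2 - 1*2027 = -3/2 - 2027 = -4057/2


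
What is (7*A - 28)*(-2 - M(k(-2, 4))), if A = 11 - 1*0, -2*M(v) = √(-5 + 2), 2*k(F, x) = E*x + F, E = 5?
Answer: -98 + 49*I*√3/2 ≈ -98.0 + 42.435*I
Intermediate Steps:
k(F, x) = F/2 + 5*x/2 (k(F, x) = (5*x + F)/2 = (F + 5*x)/2 = F/2 + 5*x/2)
M(v) = -I*√3/2 (M(v) = -√(-5 + 2)/2 = -I*√3/2)
A = 11 (A = 11 + 0 = 11)
(7*A - 28)*(-2 - M(k(-2, 4))) = (7*11 - 28)*(-2 - (-1)*I*√3/2) = (77 - 28)*(-2 + I*√3/2) = 49*(-2 + I*√3/2) = -98 + 49*I*√3/2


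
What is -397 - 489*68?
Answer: -33649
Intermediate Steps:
-397 - 489*68 = -397 - 33252 = -33649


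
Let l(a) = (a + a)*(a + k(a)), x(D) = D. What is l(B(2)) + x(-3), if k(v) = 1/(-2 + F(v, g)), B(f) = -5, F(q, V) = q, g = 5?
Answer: 339/7 ≈ 48.429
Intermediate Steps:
k(v) = 1/(-2 + v)
l(a) = 2*a*(a + 1/(-2 + a)) (l(a) = (a + a)*(a + 1/(-2 + a)) = (2*a)*(a + 1/(-2 + a)) = 2*a*(a + 1/(-2 + a)))
l(B(2)) + x(-3) = 2*(-5)*(1 - 5*(-2 - 5))/(-2 - 5) - 3 = 2*(-5)*(1 - 5*(-7))/(-7) - 3 = 2*(-5)*(-⅐)*(1 + 35) - 3 = 2*(-5)*(-⅐)*36 - 3 = 360/7 - 3 = 339/7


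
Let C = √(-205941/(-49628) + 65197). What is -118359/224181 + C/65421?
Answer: -13151/24909 + √111209428159/85439826 ≈ -0.52406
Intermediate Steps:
C = √111209428159/1306 (C = √(-205941*(-1/49628) + 65197) = √(10839/2612 + 65197) = √(170305403/2612) = √111209428159/1306 ≈ 255.35)
-118359/224181 + C/65421 = -118359/224181 + (√111209428159/1306)/65421 = -118359*1/224181 + (√111209428159/1306)*(1/65421) = -13151/24909 + √111209428159/85439826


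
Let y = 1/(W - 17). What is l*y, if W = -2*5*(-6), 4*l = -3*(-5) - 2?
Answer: 13/172 ≈ 0.075581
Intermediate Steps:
l = 13/4 (l = (-3*(-5) - 2)/4 = (15 - 2)/4 = (1/4)*13 = 13/4 ≈ 3.2500)
W = 60 (W = -10*(-6) = 60)
y = 1/43 (y = 1/(60 - 17) = 1/43 ≈ 0.023256)
l*y = (13/4)*(1/43) = 13/172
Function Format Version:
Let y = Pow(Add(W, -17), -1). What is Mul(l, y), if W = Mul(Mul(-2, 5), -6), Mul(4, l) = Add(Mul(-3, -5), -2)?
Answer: Rational(13, 172) ≈ 0.075581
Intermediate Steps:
l = Rational(13, 4) (l = Mul(Rational(1, 4), Add(Mul(-3, -5), -2)) = Mul(Rational(1, 4), Add(15, -2)) = Mul(Rational(1, 4), 13) = Rational(13, 4) ≈ 3.2500)
W = 60 (W = Mul(-10, -6) = 60)
y = Rational(1, 43) (y = Pow(Add(60, -17), -1) = Pow(43, -1) = Rational(1, 43) ≈ 0.023256)
Mul(l, y) = Mul(Rational(13, 4), Rational(1, 43)) = Rational(13, 172)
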